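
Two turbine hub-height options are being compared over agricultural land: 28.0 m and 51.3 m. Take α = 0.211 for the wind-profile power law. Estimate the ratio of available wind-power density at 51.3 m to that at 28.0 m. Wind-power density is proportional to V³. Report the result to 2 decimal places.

1.47

Speed ratio: V_B/V_A = (z_B/z_A)^α = (51.3/28.0)^0.211 = (1.8321)^0.211 = 1.13628
Power-density ratio: P_B/P_A = (V_B/V_A)³ = (1.13628)³ = 1.46708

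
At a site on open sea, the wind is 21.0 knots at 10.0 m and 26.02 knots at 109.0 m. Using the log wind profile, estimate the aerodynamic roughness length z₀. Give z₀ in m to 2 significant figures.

Log law: V(z) ∝ ln(z/z₀). With r = V₁/V₂ = 21.0/26.02 = 0.80707,
r · ln(z₂/z₀) = ln(z₁/z₀) ⇒ ln z₀ = (ln z₁ − r·ln z₂)/(1 − r)
ln z₀ = (2.30259 − 0.80707×4.69135) / 0.19293 = -7.6902
z₀ = exp(-7.6902) = 0.0004573 m

z₀ ≈ 0.00046 m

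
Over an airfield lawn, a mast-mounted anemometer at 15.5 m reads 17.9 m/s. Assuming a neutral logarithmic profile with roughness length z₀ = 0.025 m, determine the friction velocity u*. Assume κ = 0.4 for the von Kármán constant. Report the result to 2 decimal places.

u* ≈ 1.11 m/s

Log law: V(z) = (u*/κ) · ln(z/z₀) ⇒ u* = κ · V / ln(z/z₀)
u* = 0.4 × 17.9 / ln(15.5/0.025) = 0.4 × 17.9 / 6.4297
   = 7.1600 / 6.4297 = 1.1136 m/s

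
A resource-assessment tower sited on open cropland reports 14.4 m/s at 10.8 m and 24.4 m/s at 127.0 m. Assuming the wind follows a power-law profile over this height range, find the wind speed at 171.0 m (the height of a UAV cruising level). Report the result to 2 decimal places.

26.00 m/s

First find α: α = ln(V₂/V₁)/ln(z₂/z₁) = ln(24.4/14.4)/ln(127.0/10.8) = 0.52735/2.46464 = 0.2140
Extrapolate from 127.0 m to 171.0 m: V₃ = 24.4 × (171.0/127.0)^0.2140 = 24.4 × 1.0657 = 26.0036 m/s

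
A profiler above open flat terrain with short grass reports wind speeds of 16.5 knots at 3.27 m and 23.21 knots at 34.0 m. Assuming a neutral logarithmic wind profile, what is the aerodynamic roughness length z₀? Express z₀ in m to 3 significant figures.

Log law: V(z) ∝ ln(z/z₀). With r = V₁/V₂ = 16.5/23.21 = 0.71090,
r · ln(z₂/z₀) = ln(z₁/z₀) ⇒ ln z₀ = (ln z₁ − r·ln z₂)/(1 − r)
ln z₀ = (1.18479 − 0.71090×3.52636) / 0.28910 = -4.5732
z₀ = exp(-4.5732) = 0.01033 m

z₀ ≈ 0.0103 m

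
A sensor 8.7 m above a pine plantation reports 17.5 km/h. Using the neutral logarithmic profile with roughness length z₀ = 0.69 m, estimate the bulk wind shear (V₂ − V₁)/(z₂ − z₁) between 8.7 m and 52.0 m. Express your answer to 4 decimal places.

Log law: V₂ = V₁ · ln(z₂/z₀)/ln(z₁/z₀) = 17.5 × 4.3223/2.5344 = 29.8456 km/h
ΔV/Δz = (29.8456 − 17.5)/(52.0 − 8.7) = 12.3456/43.3000 = 0.28512 km/h/m

0.2851 km/h/m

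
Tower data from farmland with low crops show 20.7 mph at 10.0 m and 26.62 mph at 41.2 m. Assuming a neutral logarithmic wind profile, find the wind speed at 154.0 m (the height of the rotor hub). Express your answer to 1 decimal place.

Log law: V ∝ ln(z/z₀). From the pair, with r = V₁/V₂ = 0.77761,
ln z₀ = (ln z₁ − r·ln z₂)/(1 − r) = (2.3026 − 0.77761×3.7184)/0.22239 = -2.6481 → z₀ = 0.07078 m
V₃ = V₁ · ln(z₃/z₀)/ln(z₁/z₀) = 20.7 × 7.6851/4.9507 = 32.1330 mph

32.1 mph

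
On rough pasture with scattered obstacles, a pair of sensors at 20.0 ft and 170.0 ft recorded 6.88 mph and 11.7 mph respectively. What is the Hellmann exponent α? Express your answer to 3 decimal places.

Power law: V₂/V₁ = (z₂/z₁)^α ⇒ α = ln(V₂/V₁) / ln(z₂/z₁)
α = ln(11.7/6.88) / ln(170.0/20.0) = ln(1.7006) / ln(8.5000)
  = 0.53097 / 2.14007 = 0.24811

α ≈ 0.248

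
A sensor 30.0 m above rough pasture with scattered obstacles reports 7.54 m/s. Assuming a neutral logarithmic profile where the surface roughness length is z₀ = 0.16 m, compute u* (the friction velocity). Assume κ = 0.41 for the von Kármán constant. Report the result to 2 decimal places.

u* ≈ 0.59 m/s

Log law: V(z) = (u*/κ) · ln(z/z₀) ⇒ u* = κ · V / ln(z/z₀)
u* = 0.41 × 7.54 / ln(30.0/0.16) = 0.41 × 7.54 / 5.2338
   = 3.0914 / 5.2338 = 0.5907 m/s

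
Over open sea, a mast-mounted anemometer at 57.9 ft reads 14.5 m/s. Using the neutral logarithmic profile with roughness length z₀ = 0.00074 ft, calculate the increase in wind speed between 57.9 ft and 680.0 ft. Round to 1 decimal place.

3.2 m/s

Log law: V₂ = V₁ · ln(z₂/z₀)/ln(z₁/z₀) = 14.5 × 13.7310/11.2676 = 17.6701 m/s
ΔV = 17.6701 − 14.5 = 3.1701 m/s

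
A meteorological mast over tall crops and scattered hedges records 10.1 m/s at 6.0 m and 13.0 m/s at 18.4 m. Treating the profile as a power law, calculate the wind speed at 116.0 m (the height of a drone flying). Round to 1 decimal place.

19.7 m/s

First find α: α = ln(V₂/V₁)/ln(z₂/z₁) = ln(13.0/10.1)/ln(18.4/6.0) = 0.25241/1.12059 = 0.2253
Extrapolate from 18.4 m to 116.0 m: V₃ = 13.0 × (116.0/18.4)^0.2253 = 13.0 × 1.5140 = 19.6817 m/s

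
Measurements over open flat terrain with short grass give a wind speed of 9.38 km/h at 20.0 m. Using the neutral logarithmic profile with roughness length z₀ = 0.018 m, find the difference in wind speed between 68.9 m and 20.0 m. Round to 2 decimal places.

Log law: V₂ = V₁ · ln(z₂/z₀)/ln(z₁/z₀) = 9.38 × 8.2500/7.0131 = 11.0344 km/h
ΔV = 11.0344 − 9.38 = 1.6544 km/h

1.65 km/h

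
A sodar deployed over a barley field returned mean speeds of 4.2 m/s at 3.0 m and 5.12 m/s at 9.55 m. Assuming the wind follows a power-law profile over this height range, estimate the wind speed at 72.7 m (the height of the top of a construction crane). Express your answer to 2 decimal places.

First find α: α = ln(V₂/V₁)/ln(z₂/z₁) = ln(5.12/4.2)/ln(9.55/3.0) = 0.19807/1.15793 = 0.1711
Extrapolate from 9.55 m to 72.7 m: V₃ = 5.12 × (72.7/9.55)^0.1711 = 5.12 × 1.4151 = 7.2454 m/s

7.25 m/s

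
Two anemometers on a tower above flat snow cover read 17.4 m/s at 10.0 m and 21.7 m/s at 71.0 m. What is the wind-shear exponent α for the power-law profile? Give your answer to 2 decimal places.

Power law: V₂/V₁ = (z₂/z₁)^α ⇒ α = ln(V₂/V₁) / ln(z₂/z₁)
α = ln(21.7/17.4) / ln(71.0/10.0) = ln(1.2471) / ln(7.1000)
  = 0.22084 / 1.96009 = 0.11267

α ≈ 0.11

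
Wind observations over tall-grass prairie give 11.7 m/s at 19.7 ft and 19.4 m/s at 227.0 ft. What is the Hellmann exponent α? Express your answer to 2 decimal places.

Power law: V₂/V₁ = (z₂/z₁)^α ⇒ α = ln(V₂/V₁) / ln(z₂/z₁)
α = ln(19.4/11.7) / ln(227.0/19.7) = ln(1.6581) / ln(11.5228)
  = 0.50568 / 2.44433 = 0.20688

α ≈ 0.21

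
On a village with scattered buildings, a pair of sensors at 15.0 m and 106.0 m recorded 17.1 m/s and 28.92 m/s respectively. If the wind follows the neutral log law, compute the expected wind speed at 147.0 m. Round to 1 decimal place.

30.9 m/s

Log law: V ∝ ln(z/z₀). From the pair, with r = V₁/V₂ = 0.59129,
ln z₀ = (ln z₁ − r·ln z₂)/(1 − r) = (2.7081 − 0.59129×4.6634)/0.40871 = -0.1208 → z₀ = 0.8862 m
V₃ = V₁ · ln(z₃/z₀)/ln(z₁/z₀) = 17.1 × 5.1112/2.8289 = 30.8966 m/s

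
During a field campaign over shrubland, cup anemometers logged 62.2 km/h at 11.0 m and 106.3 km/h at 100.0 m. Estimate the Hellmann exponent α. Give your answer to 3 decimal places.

Power law: V₂/V₁ = (z₂/z₁)^α ⇒ α = ln(V₂/V₁) / ln(z₂/z₁)
α = ln(106.3/62.2) / ln(100.0/11.0) = ln(1.7090) / ln(9.0909)
  = 0.53591 / 2.20727 = 0.24279

α ≈ 0.243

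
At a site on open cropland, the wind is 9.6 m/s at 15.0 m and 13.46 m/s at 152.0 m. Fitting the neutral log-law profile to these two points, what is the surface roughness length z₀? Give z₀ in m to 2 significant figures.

z₀ ≈ 0.047 m

Log law: V(z) ∝ ln(z/z₀). With r = V₁/V₂ = 9.6/13.46 = 0.71322,
r · ln(z₂/z₀) = ln(z₁/z₀) ⇒ ln z₀ = (ln z₁ − r·ln z₂)/(1 − r)
ln z₀ = (2.70805 − 0.71322×5.02388) / 0.28678 = -3.0515
z₀ = exp(-3.0515) = 0.04729 m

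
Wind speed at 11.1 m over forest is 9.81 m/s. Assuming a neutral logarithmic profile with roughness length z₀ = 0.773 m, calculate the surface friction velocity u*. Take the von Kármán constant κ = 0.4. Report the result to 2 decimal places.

u* ≈ 1.47 m/s

Log law: V(z) = (u*/κ) · ln(z/z₀) ⇒ u* = κ · V / ln(z/z₀)
u* = 0.4 × 9.81 / ln(11.1/0.773) = 0.4 × 9.81 / 2.6644
   = 3.9240 / 2.6644 = 1.4727 m/s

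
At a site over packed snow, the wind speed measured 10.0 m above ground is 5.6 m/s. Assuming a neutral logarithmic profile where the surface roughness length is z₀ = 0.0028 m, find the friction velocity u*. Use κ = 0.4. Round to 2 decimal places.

Log law: V(z) = (u*/κ) · ln(z/z₀) ⇒ u* = κ · V / ln(z/z₀)
u* = 0.4 × 5.6 / ln(10.0/0.0028) = 0.4 × 5.6 / 8.1807
   = 2.2400 / 8.1807 = 0.2738 m/s

u* ≈ 0.27 m/s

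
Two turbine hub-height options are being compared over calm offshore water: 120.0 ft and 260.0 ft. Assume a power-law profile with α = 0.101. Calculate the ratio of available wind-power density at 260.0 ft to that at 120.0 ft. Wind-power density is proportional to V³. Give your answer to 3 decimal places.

Speed ratio: V_B/V_A = (z_B/z_A)^α = (260.0/120.0)^0.101 = (2.1667)^0.101 = 1.08122
Power-density ratio: P_B/P_A = (V_B/V_A)³ = (1.08122)³ = 1.26399

1.264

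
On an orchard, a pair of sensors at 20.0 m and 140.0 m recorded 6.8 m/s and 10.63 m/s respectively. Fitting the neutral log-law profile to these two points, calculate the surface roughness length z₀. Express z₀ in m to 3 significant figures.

z₀ ≈ 0.632 m

Log law: V(z) ∝ ln(z/z₀). With r = V₁/V₂ = 6.8/10.63 = 0.63970,
r · ln(z₂/z₀) = ln(z₁/z₀) ⇒ ln z₀ = (ln z₁ − r·ln z₂)/(1 − r)
ln z₀ = (2.99573 − 0.63970×4.94164) / 0.36030 = -0.4591
z₀ = exp(-0.4591) = 0.6318 m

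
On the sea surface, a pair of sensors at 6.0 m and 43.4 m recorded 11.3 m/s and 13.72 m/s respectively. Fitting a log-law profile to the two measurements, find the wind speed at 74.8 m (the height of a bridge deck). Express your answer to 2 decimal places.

Log law: V ∝ ln(z/z₀). From the pair, with r = V₁/V₂ = 0.82362,
ln z₀ = (ln z₁ − r·ln z₂)/(1 − r) = (1.7918 − 0.82362×3.7705)/0.17638 = -7.4476 → z₀ = 0.0005828 m
V₃ = V₁ · ln(z₃/z₀)/ln(z₁/z₀) = 11.3 × 11.7624/9.2394 = 14.3858 m/s

14.39 m/s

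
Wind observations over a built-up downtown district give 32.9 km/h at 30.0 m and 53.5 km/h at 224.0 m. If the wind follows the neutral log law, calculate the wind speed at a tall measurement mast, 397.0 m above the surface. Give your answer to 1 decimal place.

Log law: V ∝ ln(z/z₀). From the pair, with r = V₁/V₂ = 0.61495,
ln z₀ = (ln z₁ − r·ln z₂)/(1 − r) = (3.4012 − 0.61495×5.4116)/0.38505 = 0.1903 → z₀ = 1.210 m
V₃ = V₁ · ln(z₃/z₀)/ln(z₁/z₀) = 32.9 × 5.7936/3.2109 = 59.3640 km/h

59.4 km/h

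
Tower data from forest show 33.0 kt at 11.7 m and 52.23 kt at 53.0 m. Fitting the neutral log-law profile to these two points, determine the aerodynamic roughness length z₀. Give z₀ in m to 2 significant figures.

z₀ ≈ 0.88 m

Log law: V(z) ∝ ln(z/z₀). With r = V₁/V₂ = 33.0/52.23 = 0.63182,
r · ln(z₂/z₀) = ln(z₁/z₀) ⇒ ln z₀ = (ln z₁ − r·ln z₂)/(1 − r)
ln z₀ = (2.45959 − 0.63182×3.97029) / 0.36818 = -0.1329
z₀ = exp(-0.1329) = 0.8756 m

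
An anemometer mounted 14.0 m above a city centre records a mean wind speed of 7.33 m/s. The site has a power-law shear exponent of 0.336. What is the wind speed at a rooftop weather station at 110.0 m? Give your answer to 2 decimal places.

Power-law profile: V₂ = V₁ · (z₂/z₁)^α
V₂ = 7.33 × (110.0/14.0)^0.336 = 7.33 × (7.8571)^0.336
    = 7.33 × 1.9990 = 14.6525 m/s

14.65 m/s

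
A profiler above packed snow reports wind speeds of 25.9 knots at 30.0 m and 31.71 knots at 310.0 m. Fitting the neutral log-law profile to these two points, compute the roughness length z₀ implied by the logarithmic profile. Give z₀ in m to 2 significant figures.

Log law: V(z) ∝ ln(z/z₀). With r = V₁/V₂ = 25.9/31.71 = 0.81678,
r · ln(z₂/z₀) = ln(z₁/z₀) ⇒ ln z₀ = (ln z₁ − r·ln z₂)/(1 − r)
ln z₀ = (3.40120 − 0.81678×5.73657) / 0.18322 = -7.0095
z₀ = exp(-7.0095) = 0.0009033 m

z₀ ≈ 0.00090 m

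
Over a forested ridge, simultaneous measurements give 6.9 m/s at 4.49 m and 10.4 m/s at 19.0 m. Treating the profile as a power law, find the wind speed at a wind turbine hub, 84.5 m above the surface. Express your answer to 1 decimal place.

15.9 m/s

First find α: α = ln(V₂/V₁)/ln(z₂/z₁) = ln(10.4/6.9)/ln(19.0/4.49) = 0.41028/1.44259 = 0.2844
Extrapolate from 19.0 m to 84.5 m: V₃ = 10.4 × (84.5/19.0)^0.2844 = 10.4 × 1.5287 = 15.8986 m/s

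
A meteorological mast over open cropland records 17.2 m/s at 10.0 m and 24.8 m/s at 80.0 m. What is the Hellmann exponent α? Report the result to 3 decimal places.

α ≈ 0.176

Power law: V₂/V₁ = (z₂/z₁)^α ⇒ α = ln(V₂/V₁) / ln(z₂/z₁)
α = ln(24.8/17.2) / ln(80.0/10.0) = ln(1.4419) / ln(8.0000)
  = 0.36593 / 2.07944 = 0.17598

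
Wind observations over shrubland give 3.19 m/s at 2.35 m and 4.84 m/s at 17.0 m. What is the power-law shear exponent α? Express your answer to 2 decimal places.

α ≈ 0.21

Power law: V₂/V₁ = (z₂/z₁)^α ⇒ α = ln(V₂/V₁) / ln(z₂/z₁)
α = ln(4.84/3.19) / ln(17.0/2.35) = ln(1.5172) / ln(7.2340)
  = 0.41689 / 1.97880 = 0.21068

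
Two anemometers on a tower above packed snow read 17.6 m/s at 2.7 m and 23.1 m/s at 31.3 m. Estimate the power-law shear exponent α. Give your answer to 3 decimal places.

α ≈ 0.111

Power law: V₂/V₁ = (z₂/z₁)^α ⇒ α = ln(V₂/V₁) / ln(z₂/z₁)
α = ln(23.1/17.6) / ln(31.3/2.7) = ln(1.3125) / ln(11.5926)
  = 0.27193 / 2.45037 = 0.11098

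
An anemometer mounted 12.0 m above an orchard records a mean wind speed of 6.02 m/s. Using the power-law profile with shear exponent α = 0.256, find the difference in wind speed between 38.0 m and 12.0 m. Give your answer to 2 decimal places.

Power law: V₂ = V₁ · (z₂/z₁)^α = 6.02 × (3.1667)^0.256 = 8.0863 m/s
ΔV = 8.0863 − 6.02 = 2.0663 m/s

2.07 m/s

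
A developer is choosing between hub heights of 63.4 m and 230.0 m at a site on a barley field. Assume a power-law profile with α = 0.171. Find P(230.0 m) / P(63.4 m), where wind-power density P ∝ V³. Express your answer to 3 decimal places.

1.937

Speed ratio: V_B/V_A = (z_B/z_A)^α = (230.0/63.4)^0.171 = (3.6278)^0.171 = 1.24652
Power-density ratio: P_B/P_A = (V_B/V_A)³ = (1.24652)³ = 1.93684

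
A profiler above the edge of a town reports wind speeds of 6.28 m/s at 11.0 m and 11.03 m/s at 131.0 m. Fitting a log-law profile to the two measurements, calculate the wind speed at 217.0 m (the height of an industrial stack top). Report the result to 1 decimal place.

Log law: V ∝ ln(z/z₀). From the pair, with r = V₁/V₂ = 0.56936,
ln z₀ = (ln z₁ − r·ln z₂)/(1 − r) = (2.3979 − 0.56936×4.8752)/0.43064 = -0.8774 → z₀ = 0.4159 m
V₃ = V₁ · ln(z₃/z₀)/ln(z₁/z₀) = 6.28 × 6.2573/3.2753 = 11.9977 m/s

12.0 m/s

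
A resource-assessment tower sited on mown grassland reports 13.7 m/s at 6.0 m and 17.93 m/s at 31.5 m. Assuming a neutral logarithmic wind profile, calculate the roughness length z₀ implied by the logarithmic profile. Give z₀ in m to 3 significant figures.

z₀ ≈ 0.0279 m

Log law: V(z) ∝ ln(z/z₀). With r = V₁/V₂ = 13.7/17.93 = 0.76408,
r · ln(z₂/z₀) = ln(z₁/z₀) ⇒ ln z₀ = (ln z₁ − r·ln z₂)/(1 − r)
ln z₀ = (1.79176 − 0.76408×3.44999) / 0.23592 = -3.5789
z₀ = exp(-3.5789) = 0.02791 m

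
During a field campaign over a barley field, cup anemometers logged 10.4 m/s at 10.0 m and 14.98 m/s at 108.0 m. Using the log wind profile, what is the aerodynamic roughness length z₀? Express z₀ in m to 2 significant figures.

Log law: V(z) ∝ ln(z/z₀). With r = V₁/V₂ = 10.4/14.98 = 0.69426,
r · ln(z₂/z₀) = ln(z₁/z₀) ⇒ ln z₀ = (ln z₁ − r·ln z₂)/(1 − r)
ln z₀ = (2.30259 − 0.69426×4.68213) / 0.30574 = -3.1008
z₀ = exp(-3.1008) = 0.04502 m

z₀ ≈ 0.045 m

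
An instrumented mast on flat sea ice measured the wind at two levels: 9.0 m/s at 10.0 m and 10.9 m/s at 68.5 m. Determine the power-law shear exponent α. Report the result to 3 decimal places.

α ≈ 0.100

Power law: V₂/V₁ = (z₂/z₁)^α ⇒ α = ln(V₂/V₁) / ln(z₂/z₁)
α = ln(10.9/9.0) / ln(68.5/10.0) = ln(1.2111) / ln(6.8500)
  = 0.19154 / 1.92425 = 0.09954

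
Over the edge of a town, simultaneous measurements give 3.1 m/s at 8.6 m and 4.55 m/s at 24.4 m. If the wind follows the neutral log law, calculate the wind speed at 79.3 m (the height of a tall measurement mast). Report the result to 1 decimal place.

Log law: V ∝ ln(z/z₀). From the pair, with r = V₁/V₂ = 0.68132,
ln z₀ = (ln z₁ − r·ln z₂)/(1 − r) = (2.1518 − 0.68132×3.1946)/0.31868 = -0.0777 → z₀ = 0.9252 m
V₃ = V₁ · ln(z₃/z₀)/ln(z₁/z₀) = 3.1 × 4.4510/2.2295 = 6.1889 m/s

6.2 m/s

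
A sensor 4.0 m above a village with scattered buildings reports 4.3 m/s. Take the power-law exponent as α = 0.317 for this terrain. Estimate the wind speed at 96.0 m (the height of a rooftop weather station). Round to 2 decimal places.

Power-law profile: V₂ = V₁ · (z₂/z₁)^α
V₂ = 4.3 × (96.0/4.0)^0.317 = 4.3 × (24.0000)^0.317
    = 4.3 × 2.7386 = 11.7759 m/s

11.78 m/s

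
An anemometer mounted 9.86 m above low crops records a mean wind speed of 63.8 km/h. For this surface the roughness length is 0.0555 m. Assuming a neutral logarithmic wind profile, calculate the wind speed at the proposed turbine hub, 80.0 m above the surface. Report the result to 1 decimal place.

Log law: V(z) ∝ ln(z/z₀), so V₂/V₁ = ln(z₂/z₀) / ln(z₁/z₀).
ln(80.0/0.0555) = 7.2734, ln(9.86/0.0555) = 5.1799
V₂ = 63.8 × 7.2734/5.1799 = 63.8 × 1.4042 = 89.5860 km/h

89.6 km/h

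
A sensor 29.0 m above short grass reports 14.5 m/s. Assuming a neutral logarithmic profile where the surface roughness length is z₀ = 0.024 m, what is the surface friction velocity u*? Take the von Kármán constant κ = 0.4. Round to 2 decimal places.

Log law: V(z) = (u*/κ) · ln(z/z₀) ⇒ u* = κ · V / ln(z/z₀)
u* = 0.4 × 14.5 / ln(29.0/0.024) = 0.4 × 14.5 / 7.0970
   = 5.8000 / 7.0970 = 0.8172 m/s

u* ≈ 0.82 m/s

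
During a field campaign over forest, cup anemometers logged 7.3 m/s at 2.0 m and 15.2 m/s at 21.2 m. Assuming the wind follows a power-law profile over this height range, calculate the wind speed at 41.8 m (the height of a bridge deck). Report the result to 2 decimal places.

18.77 m/s

First find α: α = ln(V₂/V₁)/ln(z₂/z₁) = ln(15.2/7.3)/ln(21.2/2.0) = 0.73342/2.36085 = 0.3107
Extrapolate from 21.2 m to 41.8 m: V₃ = 15.2 × (41.8/21.2)^0.3107 = 15.2 × 1.2348 = 18.7689 m/s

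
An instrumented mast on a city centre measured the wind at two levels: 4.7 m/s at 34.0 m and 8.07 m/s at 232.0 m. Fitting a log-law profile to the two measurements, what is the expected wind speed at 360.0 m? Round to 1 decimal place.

8.8 m/s

Log law: V ∝ ln(z/z₀). From the pair, with r = V₁/V₂ = 0.58240,
ln z₀ = (ln z₁ − r·ln z₂)/(1 − r) = (3.5264 − 0.58240×5.4467)/0.41760 = 0.8481 → z₀ = 2.335 m
V₃ = V₁ · ln(z₃/z₀)/ln(z₁/z₀) = 4.7 × 5.0380/2.6783 = 8.8410 m/s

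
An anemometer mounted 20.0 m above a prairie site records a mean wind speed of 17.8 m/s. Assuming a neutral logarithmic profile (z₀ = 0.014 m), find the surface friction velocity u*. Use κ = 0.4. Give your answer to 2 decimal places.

u* ≈ 0.98 m/s

Log law: V(z) = (u*/κ) · ln(z/z₀) ⇒ u* = κ · V / ln(z/z₀)
u* = 0.4 × 17.8 / ln(20.0/0.014) = 0.4 × 17.8 / 7.2644
   = 7.1200 / 7.2644 = 0.9801 m/s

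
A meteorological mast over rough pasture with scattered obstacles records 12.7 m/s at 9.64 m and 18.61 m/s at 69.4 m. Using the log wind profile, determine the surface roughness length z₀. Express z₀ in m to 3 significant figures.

z₀ ≈ 0.139 m

Log law: V(z) ∝ ln(z/z₀). With r = V₁/V₂ = 12.7/18.61 = 0.68243,
r · ln(z₂/z₀) = ln(z₁/z₀) ⇒ ln z₀ = (ln z₁ − r·ln z₂)/(1 − r)
ln z₀ = (2.26592 − 0.68243×4.23989) / 0.31757 = -1.9759
z₀ = exp(-1.9759) = 0.1386 m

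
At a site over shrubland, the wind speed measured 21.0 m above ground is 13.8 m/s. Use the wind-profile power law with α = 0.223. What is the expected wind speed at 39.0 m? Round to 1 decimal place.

15.8 m/s

Power-law profile: V₂ = V₁ · (z₂/z₁)^α
V₂ = 13.8 × (39.0/21.0)^0.223 = 13.8 × (1.8571)^0.223
    = 13.8 × 1.1480 = 15.8428 m/s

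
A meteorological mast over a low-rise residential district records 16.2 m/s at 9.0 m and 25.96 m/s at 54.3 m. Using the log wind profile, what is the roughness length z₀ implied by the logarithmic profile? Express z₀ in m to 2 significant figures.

Log law: V(z) ∝ ln(z/z₀). With r = V₁/V₂ = 16.2/25.96 = 0.62404,
r · ln(z₂/z₀) = ln(z₁/z₀) ⇒ ln z₀ = (ln z₁ − r·ln z₂)/(1 − r)
ln z₀ = (2.19722 − 0.62404×3.99452) / 0.37596 = -0.7860
z₀ = exp(-0.7860) = 0.4557 m

z₀ ≈ 0.46 m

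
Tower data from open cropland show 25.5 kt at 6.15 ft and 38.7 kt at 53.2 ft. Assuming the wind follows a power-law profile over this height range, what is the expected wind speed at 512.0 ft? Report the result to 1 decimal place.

First find α: α = ln(V₂/V₁)/ln(z₂/z₁) = ln(38.7/25.5)/ln(53.2/6.15) = 0.41716/2.15761 = 0.1933
Extrapolate from 53.2 ft to 512.0 ft: V₃ = 38.7 × (512.0/53.2)^0.1933 = 38.7 × 1.5493 = 59.9567 kt

60.0 kt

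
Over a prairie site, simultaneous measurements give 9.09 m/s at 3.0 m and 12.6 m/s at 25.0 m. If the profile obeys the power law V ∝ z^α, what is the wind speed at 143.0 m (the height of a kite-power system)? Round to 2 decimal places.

First find α: α = ln(V₂/V₁)/ln(z₂/z₁) = ln(12.6/9.09)/ln(25.0/3.0) = 0.32652/2.12026 = 0.1540
Extrapolate from 25.0 m to 143.0 m: V₃ = 12.6 × (143.0/25.0)^0.1540 = 12.6 × 1.3081 = 16.4820 m/s

16.48 m/s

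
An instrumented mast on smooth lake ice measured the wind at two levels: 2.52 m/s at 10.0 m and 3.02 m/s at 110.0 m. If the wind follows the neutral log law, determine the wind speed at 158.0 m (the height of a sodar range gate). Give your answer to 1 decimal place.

Log law: V ∝ ln(z/z₀). From the pair, with r = V₁/V₂ = 0.83444,
ln z₀ = (ln z₁ − r·ln z₂)/(1 − r) = (2.3026 − 0.83444×4.7005)/0.16556 = -9.7828 → z₀ = 0.00005641 m
V₃ = V₁ · ln(z₃/z₀)/ln(z₁/z₀) = 2.52 × 14.8454/12.0854 = 3.0955 m/s

3.1 m/s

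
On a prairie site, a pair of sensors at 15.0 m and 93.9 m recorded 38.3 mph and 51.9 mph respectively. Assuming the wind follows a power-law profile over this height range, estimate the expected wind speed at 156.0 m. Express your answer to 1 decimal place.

56.5 mph

First find α: α = ln(V₂/V₁)/ln(z₂/z₁) = ln(51.9/38.3)/ln(93.9/15.0) = 0.30387/1.83418 = 0.1657
Extrapolate from 93.9 m to 156.0 m: V₃ = 51.9 × (156.0/93.9)^0.1657 = 51.9 × 1.0877 = 56.4535 mph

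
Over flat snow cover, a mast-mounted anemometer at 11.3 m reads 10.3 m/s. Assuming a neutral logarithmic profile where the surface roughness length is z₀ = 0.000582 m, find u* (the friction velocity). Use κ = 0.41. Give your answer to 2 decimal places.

u* ≈ 0.43 m/s

Log law: V(z) = (u*/κ) · ln(z/z₀) ⇒ u* = κ · V / ln(z/z₀)
u* = 0.41 × 10.3 / ln(11.3/0.000582) = 0.41 × 10.3 / 9.8738
   = 4.2230 / 9.8738 = 0.4277 m/s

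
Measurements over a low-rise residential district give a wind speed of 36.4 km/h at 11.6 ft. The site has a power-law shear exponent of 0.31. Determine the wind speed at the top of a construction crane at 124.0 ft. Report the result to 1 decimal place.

Power-law profile: V₂ = V₁ · (z₂/z₁)^α
V₂ = 36.4 × (124.0/11.6)^0.31 = 36.4 × (10.6897)^0.31
    = 36.4 × 2.0844 = 75.8718 km/h

75.9 km/h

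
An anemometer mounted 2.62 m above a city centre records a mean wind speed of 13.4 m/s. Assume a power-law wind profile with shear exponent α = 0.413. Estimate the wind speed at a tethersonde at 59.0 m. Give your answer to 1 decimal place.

Power-law profile: V₂ = V₁ · (z₂/z₁)^α
V₂ = 13.4 × (59.0/2.62)^0.413 = 13.4 × (22.5191)^0.413
    = 13.4 × 3.6191 = 48.4963 m/s

48.5 m/s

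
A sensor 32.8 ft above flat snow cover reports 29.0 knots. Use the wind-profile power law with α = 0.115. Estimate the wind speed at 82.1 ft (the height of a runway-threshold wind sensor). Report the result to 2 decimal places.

Power-law profile: V₂ = V₁ · (z₂/z₁)^α
V₂ = 29.0 × (82.1/32.8)^0.115 = 29.0 × (2.5030)^0.115
    = 29.0 × 1.1113 = 32.2272 knots

32.23 knots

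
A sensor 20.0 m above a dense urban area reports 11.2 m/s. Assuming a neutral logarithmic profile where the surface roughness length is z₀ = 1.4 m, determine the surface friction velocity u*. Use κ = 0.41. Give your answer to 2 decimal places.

u* ≈ 1.73 m/s

Log law: V(z) = (u*/κ) · ln(z/z₀) ⇒ u* = κ · V / ln(z/z₀)
u* = 0.41 × 11.2 / ln(20.0/1.4) = 0.41 × 11.2 / 2.6593
   = 4.5920 / 2.6593 = 1.7268 m/s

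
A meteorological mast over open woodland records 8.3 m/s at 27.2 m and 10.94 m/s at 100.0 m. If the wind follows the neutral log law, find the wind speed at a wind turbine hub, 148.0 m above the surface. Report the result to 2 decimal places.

Log law: V ∝ ln(z/z₀). From the pair, with r = V₁/V₂ = 0.75868,
ln z₀ = (ln z₁ − r·ln z₂)/(1 − r) = (3.3032 − 0.75868×4.6052)/0.24132 = -0.7900 → z₀ = 0.4538 m
V₃ = V₁ · ln(z₃/z₀)/ln(z₁/z₀) = 8.3 × 5.7873/4.0933 = 11.7350 m/s

11.73 m/s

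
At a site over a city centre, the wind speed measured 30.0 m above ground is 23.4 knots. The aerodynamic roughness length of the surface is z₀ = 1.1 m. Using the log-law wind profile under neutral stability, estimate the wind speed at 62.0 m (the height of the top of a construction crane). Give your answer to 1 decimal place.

Log law: V(z) ∝ ln(z/z₀), so V₂/V₁ = ln(z₂/z₀) / ln(z₁/z₀).
ln(62.0/1.1) = 4.0318, ln(30.0/1.1) = 3.3059
V₂ = 23.4 × 4.0318/3.3059 = 23.4 × 1.2196 = 28.5384 knots

28.5 knots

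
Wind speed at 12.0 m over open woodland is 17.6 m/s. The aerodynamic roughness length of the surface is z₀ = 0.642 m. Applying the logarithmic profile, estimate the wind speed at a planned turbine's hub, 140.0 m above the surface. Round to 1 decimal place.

32.4 m/s

Log law: V(z) ∝ ln(z/z₀), so V₂/V₁ = ln(z₂/z₀) / ln(z₁/z₀).
ln(140.0/0.642) = 5.3848, ln(12.0/0.642) = 2.9281
V₂ = 17.6 × 5.3848/2.9281 = 17.6 × 1.8390 = 32.3669 m/s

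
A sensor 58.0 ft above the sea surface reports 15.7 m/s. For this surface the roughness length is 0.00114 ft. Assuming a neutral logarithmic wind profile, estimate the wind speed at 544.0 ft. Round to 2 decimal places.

18.94 m/s

Log law: V(z) ∝ ln(z/z₀), so V₂/V₁ = ln(z₂/z₀) / ln(z₁/z₀).
ln(544.0/0.00114) = 13.0757, ln(58.0/0.00114) = 10.8372
V₂ = 15.7 × 13.0757/10.8372 = 15.7 × 1.2066 = 18.9430 m/s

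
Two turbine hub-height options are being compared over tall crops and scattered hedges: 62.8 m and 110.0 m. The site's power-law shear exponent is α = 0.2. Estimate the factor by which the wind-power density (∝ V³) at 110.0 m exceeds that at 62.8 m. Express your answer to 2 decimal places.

1.40

Speed ratio: V_B/V_A = (z_B/z_A)^α = (110.0/62.8)^0.2 = (1.7516)^0.2 = 1.11863
Power-density ratio: P_B/P_A = (V_B/V_A)³ = (1.11863)³ = 1.39978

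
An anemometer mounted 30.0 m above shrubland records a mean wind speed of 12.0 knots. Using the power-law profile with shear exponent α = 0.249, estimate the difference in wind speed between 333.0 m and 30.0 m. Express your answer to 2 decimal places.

Power law: V₂ = V₁ · (z₂/z₁)^α = 12.0 × (11.1000)^0.249 = 21.8508 knots
ΔV = 21.8508 − 12.0 = 9.8508 knots

9.85 knots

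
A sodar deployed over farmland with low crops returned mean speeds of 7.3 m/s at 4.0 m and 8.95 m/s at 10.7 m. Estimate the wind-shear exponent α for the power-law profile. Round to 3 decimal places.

Power law: V₂/V₁ = (z₂/z₁)^α ⇒ α = ln(V₂/V₁) / ln(z₂/z₁)
α = ln(8.95/7.3) / ln(10.7/4.0) = ln(1.2260) / ln(2.6750)
  = 0.20378 / 0.98395 = 0.20710

α ≈ 0.207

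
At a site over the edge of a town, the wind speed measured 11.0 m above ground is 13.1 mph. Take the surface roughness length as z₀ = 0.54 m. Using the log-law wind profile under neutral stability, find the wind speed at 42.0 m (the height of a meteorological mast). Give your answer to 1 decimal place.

Log law: V(z) ∝ ln(z/z₀), so V₂/V₁ = ln(z₂/z₀) / ln(z₁/z₀).
ln(42.0/0.54) = 4.3539, ln(11.0/0.54) = 3.0141
V₂ = 13.1 × 4.3539/3.0141 = 13.1 × 1.4445 = 18.9230 mph

18.9 mph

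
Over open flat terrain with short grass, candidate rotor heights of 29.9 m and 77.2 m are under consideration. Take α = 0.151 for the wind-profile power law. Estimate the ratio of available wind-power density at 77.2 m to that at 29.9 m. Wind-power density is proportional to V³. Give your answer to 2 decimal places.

Speed ratio: V_B/V_A = (z_B/z_A)^α = (77.2/29.9)^0.151 = (2.5819)^0.151 = 1.15399
Power-density ratio: P_B/P_A = (V_B/V_A)³ = (1.15399)³ = 1.53678

1.54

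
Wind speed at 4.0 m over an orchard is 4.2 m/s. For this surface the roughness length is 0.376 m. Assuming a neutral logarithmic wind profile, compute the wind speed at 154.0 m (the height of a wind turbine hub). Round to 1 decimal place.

Log law: V(z) ∝ ln(z/z₀), so V₂/V₁ = ln(z₂/z₀) / ln(z₁/z₀).
ln(154.0/0.376) = 6.0151, ln(4.0/0.376) = 2.3645
V₂ = 4.2 × 6.0151/2.3645 = 4.2 × 2.5440 = 10.6847 m/s

10.7 m/s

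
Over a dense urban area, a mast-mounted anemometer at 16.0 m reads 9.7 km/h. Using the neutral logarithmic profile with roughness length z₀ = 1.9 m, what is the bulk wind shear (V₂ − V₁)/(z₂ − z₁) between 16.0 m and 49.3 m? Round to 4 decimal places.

Log law: V₂ = V₁ · ln(z₂/z₀)/ln(z₁/z₀) = 9.7 × 3.2561/2.1307 = 14.8230 km/h
ΔV/Δz = (14.8230 − 9.7)/(49.3 − 16.0) = 5.1230/33.3000 = 0.15384 km/h/m

0.1538 km/h/m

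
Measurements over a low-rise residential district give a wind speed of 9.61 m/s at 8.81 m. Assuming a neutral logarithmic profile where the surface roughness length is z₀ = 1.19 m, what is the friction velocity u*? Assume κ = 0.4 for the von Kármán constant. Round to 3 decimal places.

u* ≈ 1.920 m/s

Log law: V(z) = (u*/κ) · ln(z/z₀) ⇒ u* = κ · V / ln(z/z₀)
u* = 0.4 × 9.61 / ln(8.81/1.19) = 0.4 × 9.61 / 2.0019
   = 3.8440 / 2.0019 = 1.9201 m/s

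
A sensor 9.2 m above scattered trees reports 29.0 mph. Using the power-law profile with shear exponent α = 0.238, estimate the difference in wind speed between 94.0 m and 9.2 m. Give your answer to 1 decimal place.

Power law: V₂ = V₁ · (z₂/z₁)^α = 29.0 × (10.2174)^0.238 = 50.4221 mph
ΔV = 50.4221 − 29.0 = 21.4221 mph

21.4 mph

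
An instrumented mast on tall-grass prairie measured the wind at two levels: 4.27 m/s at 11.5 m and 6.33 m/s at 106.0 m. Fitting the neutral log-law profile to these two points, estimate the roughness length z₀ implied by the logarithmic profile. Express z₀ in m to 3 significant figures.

z₀ ≈ 0.115 m

Log law: V(z) ∝ ln(z/z₀). With r = V₁/V₂ = 4.27/6.33 = 0.67457,
r · ln(z₂/z₀) = ln(z₁/z₀) ⇒ ln z₀ = (ln z₁ − r·ln z₂)/(1 − r)
ln z₀ = (2.44235 − 0.67457×4.66344) / 0.32543 = -2.1616
z₀ = exp(-2.1616) = 0.1151 m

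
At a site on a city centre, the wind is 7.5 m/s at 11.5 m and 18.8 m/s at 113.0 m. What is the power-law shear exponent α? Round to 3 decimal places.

α ≈ 0.402

Power law: V₂/V₁ = (z₂/z₁)^α ⇒ α = ln(V₂/V₁) / ln(z₂/z₁)
α = ln(18.8/7.5) / ln(113.0/11.5) = ln(2.5067) / ln(9.8261)
  = 0.91895 / 2.28504 = 0.40216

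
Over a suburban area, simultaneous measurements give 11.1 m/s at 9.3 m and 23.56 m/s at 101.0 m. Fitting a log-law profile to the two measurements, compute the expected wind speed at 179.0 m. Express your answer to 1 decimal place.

Log law: V ∝ ln(z/z₀). From the pair, with r = V₁/V₂ = 0.47114,
ln z₀ = (ln z₁ − r·ln z₂)/(1 − r) = (2.2300 − 0.47114×4.6151)/0.52886 = 0.1052 → z₀ = 1.111 m
V₃ = V₁ · ln(z₃/z₀)/ln(z₁/z₀) = 11.1 × 5.0821/2.1248 = 26.5496 m/s

26.5 m/s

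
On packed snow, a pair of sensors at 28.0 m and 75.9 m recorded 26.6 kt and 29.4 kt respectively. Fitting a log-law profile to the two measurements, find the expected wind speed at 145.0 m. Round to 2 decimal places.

Log law: V ∝ ln(z/z₀). From the pair, with r = V₁/V₂ = 0.90476,
ln z₀ = (ln z₁ − r·ln z₂)/(1 − r) = (3.3322 − 0.90476×4.3294)/0.09524 = -6.1413 → z₀ = 0.002152 m
V₃ = V₁ · ln(z₃/z₀)/ln(z₁/z₀) = 26.6 × 11.1180/9.4735 = 31.2176 kt

31.22 kt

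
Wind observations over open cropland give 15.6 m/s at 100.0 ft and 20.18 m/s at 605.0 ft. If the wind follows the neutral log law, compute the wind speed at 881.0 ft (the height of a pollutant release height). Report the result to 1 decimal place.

Log law: V ∝ ln(z/z₀). From the pair, with r = V₁/V₂ = 0.77304,
ln z₀ = (ln z₁ − r·ln z₂)/(1 − r) = (4.6052 − 0.77304×6.4052)/0.22696 = -1.5260 → z₀ = 0.2174 ft
V₃ = V₁ · ln(z₃/z₀)/ln(z₁/z₀) = 15.6 × 8.3071/6.1312 = 21.1362 m/s

21.1 m/s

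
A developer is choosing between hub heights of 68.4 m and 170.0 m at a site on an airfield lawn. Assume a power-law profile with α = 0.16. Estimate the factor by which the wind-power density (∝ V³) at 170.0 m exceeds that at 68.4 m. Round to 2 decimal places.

Speed ratio: V_B/V_A = (z_B/z_A)^α = (170.0/68.4)^0.16 = (2.4854)^0.16 = 1.15681
Power-density ratio: P_B/P_A = (V_B/V_A)³ = (1.15681)³ = 1.54806

1.55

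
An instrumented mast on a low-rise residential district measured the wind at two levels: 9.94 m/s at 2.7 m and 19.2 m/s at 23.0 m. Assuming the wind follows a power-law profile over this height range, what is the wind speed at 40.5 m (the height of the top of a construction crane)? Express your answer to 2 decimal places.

22.85 m/s

First find α: α = ln(V₂/V₁)/ln(z₂/z₁) = ln(19.2/9.94)/ln(23.0/2.7) = 0.65834/2.14224 = 0.3073
Extrapolate from 23.0 m to 40.5 m: V₃ = 19.2 × (40.5/23.0)^0.3073 = 19.2 × 1.1899 = 22.8464 m/s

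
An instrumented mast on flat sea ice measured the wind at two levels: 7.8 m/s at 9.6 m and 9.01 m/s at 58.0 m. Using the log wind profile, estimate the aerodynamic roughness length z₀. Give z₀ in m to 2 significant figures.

z₀ ≈ 0.000088 m

Log law: V(z) ∝ ln(z/z₀). With r = V₁/V₂ = 7.8/9.01 = 0.86570,
r · ln(z₂/z₀) = ln(z₁/z₀) ⇒ ln z₀ = (ln z₁ − r·ln z₂)/(1 − r)
ln z₀ = (2.26176 − 0.86570×4.06044) / 0.13430 = -9.3330
z₀ = exp(-9.3330) = 0.00008845 m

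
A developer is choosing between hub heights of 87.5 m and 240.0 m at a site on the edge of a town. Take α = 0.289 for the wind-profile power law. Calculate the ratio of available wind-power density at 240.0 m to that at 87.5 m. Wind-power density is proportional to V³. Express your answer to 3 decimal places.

Speed ratio: V_B/V_A = (z_B/z_A)^α = (240.0/87.5)^0.289 = (2.7429)^0.289 = 1.33857
Power-density ratio: P_B/P_A = (V_B/V_A)³ = (1.33857)³ = 2.39840

2.398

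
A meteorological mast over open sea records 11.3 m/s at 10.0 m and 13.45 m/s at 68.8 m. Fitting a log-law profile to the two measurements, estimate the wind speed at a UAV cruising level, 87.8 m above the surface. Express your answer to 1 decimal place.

Log law: V ∝ ln(z/z₀). From the pair, with r = V₁/V₂ = 0.84015,
ln z₀ = (ln z₁ − r·ln z₂)/(1 − r) = (2.3026 − 0.84015×4.2312)/0.15985 = -7.8339 → z₀ = 0.0003961 m
V₃ = V₁ · ln(z₃/z₀)/ln(z₁/z₀) = 11.3 × 12.3089/10.1365 = 13.7218 m/s

13.7 m/s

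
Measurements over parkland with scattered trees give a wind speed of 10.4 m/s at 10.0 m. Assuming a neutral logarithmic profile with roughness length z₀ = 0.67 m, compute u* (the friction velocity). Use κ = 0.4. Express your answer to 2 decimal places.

Log law: V(z) = (u*/κ) · ln(z/z₀) ⇒ u* = κ · V / ln(z/z₀)
u* = 0.4 × 10.4 / ln(10.0/0.67) = 0.4 × 10.4 / 2.7031
   = 4.1600 / 2.7031 = 1.5390 m/s

u* ≈ 1.54 m/s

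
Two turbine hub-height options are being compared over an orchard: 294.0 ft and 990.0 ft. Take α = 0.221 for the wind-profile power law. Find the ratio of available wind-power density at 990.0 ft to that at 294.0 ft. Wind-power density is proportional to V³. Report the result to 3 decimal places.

Speed ratio: V_B/V_A = (z_B/z_A)^α = (990.0/294.0)^0.221 = (3.3673)^0.221 = 1.30777
Power-density ratio: P_B/P_A = (V_B/V_A)³ = (1.30777)³ = 2.23662

2.237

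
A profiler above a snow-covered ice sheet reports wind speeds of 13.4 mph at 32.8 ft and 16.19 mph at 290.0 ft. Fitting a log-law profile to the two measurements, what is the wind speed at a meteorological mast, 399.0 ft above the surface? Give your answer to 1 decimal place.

16.6 mph

Log law: V ∝ ln(z/z₀). From the pair, with r = V₁/V₂ = 0.82767,
ln z₀ = (ln z₁ − r·ln z₂)/(1 − r) = (3.4904 − 0.82767×5.6699)/0.17233 = -6.9772 → z₀ = 0.0009329 ft
V₃ = V₁ · ln(z₃/z₀)/ln(z₁/z₀) = 13.4 × 12.9662/10.4676 = 16.5985 mph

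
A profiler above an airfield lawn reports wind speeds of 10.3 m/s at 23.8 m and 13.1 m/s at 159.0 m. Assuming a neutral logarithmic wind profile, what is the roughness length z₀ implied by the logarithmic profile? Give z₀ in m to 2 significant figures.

Log law: V(z) ∝ ln(z/z₀). With r = V₁/V₂ = 10.3/13.1 = 0.78626,
r · ln(z₂/z₀) = ln(z₁/z₀) ⇒ ln z₀ = (ln z₁ − r·ln z₂)/(1 − r)
ln z₀ = (3.16969 − 0.78626×5.06890) / 0.21374 = -3.8167
z₀ = exp(-3.8167) = 0.02200 m

z₀ ≈ 0.022 m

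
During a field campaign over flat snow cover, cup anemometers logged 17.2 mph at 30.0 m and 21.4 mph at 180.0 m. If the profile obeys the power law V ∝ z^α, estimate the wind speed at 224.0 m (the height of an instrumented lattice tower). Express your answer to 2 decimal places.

21.98 mph

First find α: α = ln(V₂/V₁)/ln(z₂/z₁) = ln(21.4/17.2)/ln(180.0/30.0) = 0.21848/1.79176 = 0.1219
Extrapolate from 180.0 m to 224.0 m: V₃ = 21.4 × (224.0/180.0)^0.1219 = 21.4 × 1.0270 = 21.9783 mph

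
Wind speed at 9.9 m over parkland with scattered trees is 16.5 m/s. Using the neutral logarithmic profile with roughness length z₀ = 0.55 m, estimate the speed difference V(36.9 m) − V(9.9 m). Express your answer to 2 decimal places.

7.51 m/s

Log law: V₂ = V₁ · ln(z₂/z₀)/ln(z₁/z₀) = 16.5 × 4.2060/2.8904 = 24.0107 m/s
ΔV = 24.0107 − 16.5 = 7.5107 m/s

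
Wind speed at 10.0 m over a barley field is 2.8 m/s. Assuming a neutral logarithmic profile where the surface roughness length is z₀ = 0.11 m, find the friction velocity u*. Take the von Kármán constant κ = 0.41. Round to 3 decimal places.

u* ≈ 0.255 m/s

Log law: V(z) = (u*/κ) · ln(z/z₀) ⇒ u* = κ · V / ln(z/z₀)
u* = 0.41 × 2.8 / ln(10.0/0.11) = 0.41 × 2.8 / 4.5099
   = 1.1480 / 4.5099 = 0.2546 m/s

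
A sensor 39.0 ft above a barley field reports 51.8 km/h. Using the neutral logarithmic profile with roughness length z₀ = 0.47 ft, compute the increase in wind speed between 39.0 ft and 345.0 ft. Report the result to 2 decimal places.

25.56 km/h

Log law: V₂ = V₁ · ln(z₂/z₀)/ln(z₁/z₀) = 51.8 × 6.5986/4.4186 = 77.3564 km/h
ΔV = 77.3564 − 51.8 = 25.5564 km/h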